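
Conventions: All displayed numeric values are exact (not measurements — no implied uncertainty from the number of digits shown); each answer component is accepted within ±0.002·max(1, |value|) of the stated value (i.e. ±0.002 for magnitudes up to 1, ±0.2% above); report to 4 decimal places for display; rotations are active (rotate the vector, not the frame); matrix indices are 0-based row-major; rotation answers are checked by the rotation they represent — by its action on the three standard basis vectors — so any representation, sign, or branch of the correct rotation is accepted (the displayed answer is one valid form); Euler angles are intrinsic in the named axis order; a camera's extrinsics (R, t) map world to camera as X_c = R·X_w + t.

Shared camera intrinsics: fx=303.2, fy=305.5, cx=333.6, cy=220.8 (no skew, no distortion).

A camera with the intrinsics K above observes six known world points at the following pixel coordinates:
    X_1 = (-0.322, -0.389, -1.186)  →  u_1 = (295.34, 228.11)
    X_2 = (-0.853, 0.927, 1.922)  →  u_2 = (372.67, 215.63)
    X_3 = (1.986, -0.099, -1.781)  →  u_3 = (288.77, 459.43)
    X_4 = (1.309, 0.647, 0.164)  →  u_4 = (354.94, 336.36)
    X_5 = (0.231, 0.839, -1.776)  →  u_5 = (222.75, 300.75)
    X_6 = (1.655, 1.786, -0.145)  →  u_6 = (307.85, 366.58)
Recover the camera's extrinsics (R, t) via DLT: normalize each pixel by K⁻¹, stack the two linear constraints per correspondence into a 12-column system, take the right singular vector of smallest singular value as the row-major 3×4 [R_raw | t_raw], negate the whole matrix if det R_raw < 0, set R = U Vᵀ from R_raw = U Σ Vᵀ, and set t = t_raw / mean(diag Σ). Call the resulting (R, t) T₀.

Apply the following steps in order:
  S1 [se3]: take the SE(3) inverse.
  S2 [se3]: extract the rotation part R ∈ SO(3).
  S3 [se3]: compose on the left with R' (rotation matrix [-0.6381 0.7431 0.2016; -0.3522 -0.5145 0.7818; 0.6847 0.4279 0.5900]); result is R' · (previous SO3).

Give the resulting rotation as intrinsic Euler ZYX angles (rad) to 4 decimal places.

source (pnp_recover): camera pose = R=[0.2789 -0.6076 0.7436; 0.9324 0.3566 -0.0582; -0.2298 0.7096 0.6660], t=(0.2600, 0.4601, 4.7604)
after S1 (invert_se3): R=[0.2789 0.9324 -0.2298; -0.6076 0.3566 0.7096; 0.7436 -0.0582 0.6660], t=(0.5924, -3.3843, -3.3371)
after S2 (rot_of_se3): [0.2789 0.9324 -0.2298; -0.6076 0.3566 0.7096; 0.7436 -0.0582 0.6660]
after S3 (compose_so3): [-0.4796 -0.3417 0.8082; 0.7958 -0.5574 0.2365; 0.3697 0.7567 0.5393]

rotation (euler_zyx) = (2.1131, -0.3787, 0.9516)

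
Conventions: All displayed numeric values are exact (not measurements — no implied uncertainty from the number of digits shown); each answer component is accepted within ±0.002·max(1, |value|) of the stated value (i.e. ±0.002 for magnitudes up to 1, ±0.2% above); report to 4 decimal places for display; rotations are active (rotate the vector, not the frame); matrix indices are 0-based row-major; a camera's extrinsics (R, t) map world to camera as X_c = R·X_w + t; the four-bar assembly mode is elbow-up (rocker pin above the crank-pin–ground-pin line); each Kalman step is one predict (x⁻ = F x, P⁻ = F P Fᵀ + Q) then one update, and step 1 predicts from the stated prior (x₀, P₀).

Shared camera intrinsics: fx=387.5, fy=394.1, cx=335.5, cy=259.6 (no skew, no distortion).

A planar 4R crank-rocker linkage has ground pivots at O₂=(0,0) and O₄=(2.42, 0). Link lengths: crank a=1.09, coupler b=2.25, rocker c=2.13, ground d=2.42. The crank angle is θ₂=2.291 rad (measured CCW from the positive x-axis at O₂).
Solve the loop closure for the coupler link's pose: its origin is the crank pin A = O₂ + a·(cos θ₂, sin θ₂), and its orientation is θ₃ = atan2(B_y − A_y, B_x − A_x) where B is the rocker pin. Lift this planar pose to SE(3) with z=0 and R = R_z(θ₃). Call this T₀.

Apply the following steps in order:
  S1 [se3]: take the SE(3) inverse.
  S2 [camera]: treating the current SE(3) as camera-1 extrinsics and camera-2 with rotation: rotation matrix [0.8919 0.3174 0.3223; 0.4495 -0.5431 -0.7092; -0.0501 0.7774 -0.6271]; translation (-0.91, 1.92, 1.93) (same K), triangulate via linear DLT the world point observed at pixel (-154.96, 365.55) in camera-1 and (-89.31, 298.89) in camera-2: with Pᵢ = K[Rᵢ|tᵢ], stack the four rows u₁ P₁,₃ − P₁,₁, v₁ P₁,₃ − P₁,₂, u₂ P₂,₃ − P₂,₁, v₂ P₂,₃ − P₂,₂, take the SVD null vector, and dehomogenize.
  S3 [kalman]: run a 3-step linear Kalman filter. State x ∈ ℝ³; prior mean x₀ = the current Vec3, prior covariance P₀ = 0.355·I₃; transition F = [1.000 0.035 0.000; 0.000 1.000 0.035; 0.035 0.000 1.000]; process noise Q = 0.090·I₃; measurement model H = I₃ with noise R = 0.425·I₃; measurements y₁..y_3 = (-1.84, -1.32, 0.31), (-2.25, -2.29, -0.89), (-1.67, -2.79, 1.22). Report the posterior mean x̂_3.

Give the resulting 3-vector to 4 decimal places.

source (fourbar_fk): coupler pose = R=[0.8974 -0.4412 0.0000; 0.4412 0.8974 0.0000; 0.0000 0.0000 1.0000], t=(-0.7189, 0.8193, 0.0000)
after S1 (invert_se3): R=[0.8974 0.4412 0.0000; -0.4412 0.8974 0.0000; 0.0000 0.0000 1.0000], t=(0.2837, -1.0524, 0.0000)
after S2 (triangulate): (-1.8163, 0.5419, 0.8748)
after S3 (kf_track): (-1.9269, -1.8006, 0.3475)

result = (-1.9269, -1.8006, 0.3475)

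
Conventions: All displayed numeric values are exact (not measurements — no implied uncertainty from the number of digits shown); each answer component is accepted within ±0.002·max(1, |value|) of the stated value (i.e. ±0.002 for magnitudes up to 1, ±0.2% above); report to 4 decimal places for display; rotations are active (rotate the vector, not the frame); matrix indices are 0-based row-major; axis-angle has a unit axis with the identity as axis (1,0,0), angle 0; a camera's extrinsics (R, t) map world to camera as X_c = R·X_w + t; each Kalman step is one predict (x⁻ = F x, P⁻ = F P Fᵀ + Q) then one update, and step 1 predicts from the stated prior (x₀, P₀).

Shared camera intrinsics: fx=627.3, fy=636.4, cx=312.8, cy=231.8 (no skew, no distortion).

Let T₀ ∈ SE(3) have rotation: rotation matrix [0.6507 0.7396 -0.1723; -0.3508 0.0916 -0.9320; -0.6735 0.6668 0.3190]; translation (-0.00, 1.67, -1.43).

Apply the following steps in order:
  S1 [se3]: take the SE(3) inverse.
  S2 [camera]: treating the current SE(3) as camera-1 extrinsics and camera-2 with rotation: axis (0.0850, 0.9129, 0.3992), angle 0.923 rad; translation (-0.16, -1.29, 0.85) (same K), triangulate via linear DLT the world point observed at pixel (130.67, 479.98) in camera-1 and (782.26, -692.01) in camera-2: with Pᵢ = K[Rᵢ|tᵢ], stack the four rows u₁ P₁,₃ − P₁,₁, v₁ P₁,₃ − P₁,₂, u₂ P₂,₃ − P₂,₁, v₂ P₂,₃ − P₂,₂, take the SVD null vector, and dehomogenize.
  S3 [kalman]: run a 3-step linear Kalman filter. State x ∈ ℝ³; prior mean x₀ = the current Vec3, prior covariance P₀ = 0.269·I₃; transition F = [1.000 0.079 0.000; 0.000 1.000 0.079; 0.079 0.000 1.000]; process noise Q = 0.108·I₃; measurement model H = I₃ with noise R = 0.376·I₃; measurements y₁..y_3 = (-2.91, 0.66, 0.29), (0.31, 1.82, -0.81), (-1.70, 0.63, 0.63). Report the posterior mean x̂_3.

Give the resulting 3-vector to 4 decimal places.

after S1 (invert_se3): R=[0.6507 -0.3508 -0.6735; 0.7396 0.0916 0.6668; -0.1723 -0.9320 0.3190], t=(-0.3773, 0.8006, 2.0126)
after S2 (triangulate): (-0.2990, -1.5949, 1.7535)
after S3 (kf_track): (-1.1452, 0.6151, 0.3283)

result = (-1.1452, 0.6151, 0.3283)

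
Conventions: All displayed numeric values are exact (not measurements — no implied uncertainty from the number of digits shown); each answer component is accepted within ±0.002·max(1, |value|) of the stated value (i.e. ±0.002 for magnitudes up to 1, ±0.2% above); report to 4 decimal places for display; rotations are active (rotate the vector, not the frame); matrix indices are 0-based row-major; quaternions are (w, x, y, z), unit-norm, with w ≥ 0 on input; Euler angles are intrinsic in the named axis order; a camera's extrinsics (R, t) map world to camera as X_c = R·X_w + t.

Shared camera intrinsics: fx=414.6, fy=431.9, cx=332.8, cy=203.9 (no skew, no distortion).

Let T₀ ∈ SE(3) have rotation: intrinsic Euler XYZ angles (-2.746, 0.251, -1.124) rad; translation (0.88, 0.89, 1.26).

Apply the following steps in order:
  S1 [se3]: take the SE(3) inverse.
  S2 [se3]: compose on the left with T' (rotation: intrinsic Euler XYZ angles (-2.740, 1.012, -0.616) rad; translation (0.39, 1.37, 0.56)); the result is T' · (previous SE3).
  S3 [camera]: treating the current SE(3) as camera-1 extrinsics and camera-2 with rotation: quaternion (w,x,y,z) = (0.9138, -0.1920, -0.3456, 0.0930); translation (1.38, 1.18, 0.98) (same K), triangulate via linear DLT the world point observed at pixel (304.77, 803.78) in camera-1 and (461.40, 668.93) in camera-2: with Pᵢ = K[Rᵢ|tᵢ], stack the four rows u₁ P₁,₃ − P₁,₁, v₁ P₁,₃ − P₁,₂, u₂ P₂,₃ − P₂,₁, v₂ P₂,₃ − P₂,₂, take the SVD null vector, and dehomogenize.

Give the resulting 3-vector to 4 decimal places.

result = (0.7888, 0.7058, 1.7961)

after S1 (invert_se3): R=[0.4185 0.7908 0.4466; 0.8736 -0.4850 0.0402; 0.2484 0.3733 -0.8939], t=(-1.6348, -0.3877, 0.5755)
after S2 (compose_se3): R=[0.6593 0.5101 -0.5523; -0.6627 0.7413 -0.1064; 0.3551 0.4362 0.8268], t=(0.0518, 1.4276, -1.1825)
after S3 (triangulate): (0.7888, 0.7058, 1.7961)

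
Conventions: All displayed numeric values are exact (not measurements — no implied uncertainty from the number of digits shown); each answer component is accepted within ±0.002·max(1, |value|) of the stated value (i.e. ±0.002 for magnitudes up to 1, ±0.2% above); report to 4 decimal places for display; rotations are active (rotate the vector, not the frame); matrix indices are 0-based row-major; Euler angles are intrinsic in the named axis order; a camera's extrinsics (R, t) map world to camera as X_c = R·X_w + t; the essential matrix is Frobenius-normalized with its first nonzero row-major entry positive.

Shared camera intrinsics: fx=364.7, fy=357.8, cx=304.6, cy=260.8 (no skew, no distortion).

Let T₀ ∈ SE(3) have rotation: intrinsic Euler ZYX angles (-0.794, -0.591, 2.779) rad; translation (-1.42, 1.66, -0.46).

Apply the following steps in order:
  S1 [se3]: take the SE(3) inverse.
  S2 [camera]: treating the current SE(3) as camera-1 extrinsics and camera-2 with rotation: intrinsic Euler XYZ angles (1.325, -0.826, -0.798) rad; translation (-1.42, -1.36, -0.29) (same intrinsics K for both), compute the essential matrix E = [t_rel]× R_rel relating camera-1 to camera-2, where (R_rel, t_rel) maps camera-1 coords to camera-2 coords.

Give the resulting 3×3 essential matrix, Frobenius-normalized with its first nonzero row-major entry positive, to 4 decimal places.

after S1 (invert_se3): R=[0.5821 -0.5922 0.5572; -0.8053 -0.5145 0.2945; 0.1122 -0.6202 -0.7764], t=(2.0659, -0.1541, 0.8317)
after S2 (essential): [0.4887 -0.3304 -0.2289; -0.4758 -0.4725 -0.0269; 0.0816 -0.3536 -0.1321]

matrix = [0.4887 -0.3304 -0.2289; -0.4758 -0.4725 -0.0269; 0.0816 -0.3536 -0.1321]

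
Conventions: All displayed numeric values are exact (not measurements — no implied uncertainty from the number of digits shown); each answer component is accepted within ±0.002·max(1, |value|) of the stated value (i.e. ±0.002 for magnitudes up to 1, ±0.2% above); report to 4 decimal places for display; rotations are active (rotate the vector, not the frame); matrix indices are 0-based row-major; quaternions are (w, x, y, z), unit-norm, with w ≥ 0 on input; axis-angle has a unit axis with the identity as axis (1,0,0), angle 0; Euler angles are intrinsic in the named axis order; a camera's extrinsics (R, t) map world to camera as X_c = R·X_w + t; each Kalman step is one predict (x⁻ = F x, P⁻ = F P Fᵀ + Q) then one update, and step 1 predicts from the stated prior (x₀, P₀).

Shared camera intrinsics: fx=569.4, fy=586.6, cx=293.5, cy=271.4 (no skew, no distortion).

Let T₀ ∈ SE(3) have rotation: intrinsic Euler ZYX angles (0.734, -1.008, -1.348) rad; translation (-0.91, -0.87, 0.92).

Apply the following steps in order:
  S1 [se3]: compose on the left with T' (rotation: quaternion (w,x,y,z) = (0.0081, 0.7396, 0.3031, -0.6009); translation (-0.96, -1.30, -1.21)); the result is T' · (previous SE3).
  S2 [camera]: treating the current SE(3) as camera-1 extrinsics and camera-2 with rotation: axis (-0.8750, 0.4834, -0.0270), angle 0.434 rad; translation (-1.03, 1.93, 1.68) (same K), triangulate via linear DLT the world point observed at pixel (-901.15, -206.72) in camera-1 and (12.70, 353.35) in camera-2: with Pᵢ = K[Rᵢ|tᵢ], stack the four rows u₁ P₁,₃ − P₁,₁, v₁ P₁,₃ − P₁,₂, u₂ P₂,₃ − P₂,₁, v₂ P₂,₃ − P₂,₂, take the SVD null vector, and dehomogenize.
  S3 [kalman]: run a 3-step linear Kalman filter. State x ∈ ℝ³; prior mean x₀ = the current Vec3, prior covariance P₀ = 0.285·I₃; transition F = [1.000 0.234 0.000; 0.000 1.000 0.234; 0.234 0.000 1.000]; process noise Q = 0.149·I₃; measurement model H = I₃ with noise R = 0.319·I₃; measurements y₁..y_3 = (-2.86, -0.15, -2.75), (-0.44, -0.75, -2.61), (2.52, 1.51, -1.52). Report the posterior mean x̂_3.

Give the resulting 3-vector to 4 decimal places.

result = (0.5857, 0.2185, -1.7279)

after S1 (compose_se3): R=[-0.5466 0.8319 0.0956; -0.4361 -0.1853 -0.8806; -0.7149 -0.5230 0.4641], t=(-2.2574, -1.3352, -0.3457)
after S2 (triangulate): (-0.8044, -1.9357, 0.7694)
after S3 (kf_track): (0.5857, 0.2185, -1.7279)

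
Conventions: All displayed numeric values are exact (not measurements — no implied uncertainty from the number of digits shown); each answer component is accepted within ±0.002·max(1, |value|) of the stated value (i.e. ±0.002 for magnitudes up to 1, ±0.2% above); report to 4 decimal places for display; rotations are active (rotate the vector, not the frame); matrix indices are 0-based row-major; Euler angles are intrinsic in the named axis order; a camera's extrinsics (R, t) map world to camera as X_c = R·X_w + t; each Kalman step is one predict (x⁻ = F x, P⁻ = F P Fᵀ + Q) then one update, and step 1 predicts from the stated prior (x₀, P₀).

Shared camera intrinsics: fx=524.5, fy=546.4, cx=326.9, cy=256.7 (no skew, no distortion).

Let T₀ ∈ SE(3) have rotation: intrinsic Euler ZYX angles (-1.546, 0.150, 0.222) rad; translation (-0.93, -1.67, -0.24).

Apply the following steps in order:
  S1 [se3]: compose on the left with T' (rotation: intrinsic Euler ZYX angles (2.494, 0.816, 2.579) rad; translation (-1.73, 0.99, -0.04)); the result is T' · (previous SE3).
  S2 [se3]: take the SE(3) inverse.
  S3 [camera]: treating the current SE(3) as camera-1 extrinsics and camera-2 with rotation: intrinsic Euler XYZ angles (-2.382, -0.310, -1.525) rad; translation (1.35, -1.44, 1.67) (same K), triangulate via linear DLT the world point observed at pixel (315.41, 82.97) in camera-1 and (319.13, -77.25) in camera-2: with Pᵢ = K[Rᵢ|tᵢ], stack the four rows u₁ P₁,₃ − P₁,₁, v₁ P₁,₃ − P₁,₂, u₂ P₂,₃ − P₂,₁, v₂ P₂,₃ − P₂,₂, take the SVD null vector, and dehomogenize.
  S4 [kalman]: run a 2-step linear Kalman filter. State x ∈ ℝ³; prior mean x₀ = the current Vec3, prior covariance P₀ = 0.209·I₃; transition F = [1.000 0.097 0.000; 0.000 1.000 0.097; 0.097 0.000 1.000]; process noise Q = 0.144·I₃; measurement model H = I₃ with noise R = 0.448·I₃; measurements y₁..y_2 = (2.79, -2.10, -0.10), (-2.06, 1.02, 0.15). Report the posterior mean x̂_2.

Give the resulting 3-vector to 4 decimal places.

after S1 (compose_se3): R=[-0.3330 -0.3580 0.8723; -0.8964 0.4072 -0.1751; -0.2925 -0.8403 -0.4565], t=(-1.7517, -0.9253, 0.1662)
after S2 (invert_se3): R=[-0.3330 -0.8964 -0.2925; -0.3580 0.4072 -0.8403; 0.8723 -0.1751 -0.4565], t=(-1.3642, -0.1107, 1.4419)
after S3 (triangulate): (0.4439, -1.5551, -0.2381)
after S4 (kf_track): (-0.1512, -0.6248, 0.0616)

result = (-0.1512, -0.6248, 0.0616)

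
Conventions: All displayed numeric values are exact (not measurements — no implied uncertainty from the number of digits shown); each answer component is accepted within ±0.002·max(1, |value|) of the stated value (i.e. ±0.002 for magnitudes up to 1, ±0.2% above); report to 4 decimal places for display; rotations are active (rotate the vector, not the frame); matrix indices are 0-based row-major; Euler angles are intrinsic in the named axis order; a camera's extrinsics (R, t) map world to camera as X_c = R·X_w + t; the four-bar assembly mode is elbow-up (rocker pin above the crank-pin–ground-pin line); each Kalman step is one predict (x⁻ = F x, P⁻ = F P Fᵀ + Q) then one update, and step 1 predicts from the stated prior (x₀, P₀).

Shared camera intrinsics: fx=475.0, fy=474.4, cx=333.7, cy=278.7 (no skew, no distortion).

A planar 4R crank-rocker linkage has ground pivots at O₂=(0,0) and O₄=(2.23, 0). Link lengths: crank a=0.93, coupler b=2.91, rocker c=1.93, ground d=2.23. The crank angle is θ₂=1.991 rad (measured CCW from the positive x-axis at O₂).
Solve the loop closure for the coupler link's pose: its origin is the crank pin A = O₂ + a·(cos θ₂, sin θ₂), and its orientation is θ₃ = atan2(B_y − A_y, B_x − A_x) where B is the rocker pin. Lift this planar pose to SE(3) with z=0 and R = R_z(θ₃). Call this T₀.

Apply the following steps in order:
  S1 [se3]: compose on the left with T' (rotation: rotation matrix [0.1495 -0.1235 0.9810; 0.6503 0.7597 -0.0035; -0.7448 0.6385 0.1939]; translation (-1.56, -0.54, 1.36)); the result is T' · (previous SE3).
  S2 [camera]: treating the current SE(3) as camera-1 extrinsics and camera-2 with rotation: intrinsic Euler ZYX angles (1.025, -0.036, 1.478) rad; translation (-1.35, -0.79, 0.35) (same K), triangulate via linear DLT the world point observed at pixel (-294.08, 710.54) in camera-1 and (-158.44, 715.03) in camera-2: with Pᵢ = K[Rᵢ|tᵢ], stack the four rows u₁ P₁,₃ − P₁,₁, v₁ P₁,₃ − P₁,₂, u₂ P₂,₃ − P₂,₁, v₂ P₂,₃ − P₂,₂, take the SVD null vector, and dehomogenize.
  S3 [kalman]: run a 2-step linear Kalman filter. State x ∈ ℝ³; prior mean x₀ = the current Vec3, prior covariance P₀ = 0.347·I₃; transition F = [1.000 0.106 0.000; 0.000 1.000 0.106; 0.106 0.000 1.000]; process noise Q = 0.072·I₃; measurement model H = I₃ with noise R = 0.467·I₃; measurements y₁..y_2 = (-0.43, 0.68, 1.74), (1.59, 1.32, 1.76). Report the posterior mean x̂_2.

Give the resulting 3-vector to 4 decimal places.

source (fourbar_fk): coupler pose = R=[0.9288 -0.3707 0.0000; 0.3707 0.9288 0.0000; 0.0000 0.0000 1.0000], t=(-0.3794, 0.8491, 0.0000)
after S1 (compose_se3): R=[0.0931 -0.1701 0.9810; 0.8856 0.4645 -0.0035; -0.4551 0.8691 0.1939], t=(-1.7216, -0.1417, 2.1847)
after S2 (triangulate): (1.7681, 1.1215, -1.1027)
after S3 (kf_track): (1.2329, 1.1093, 0.9401)

result = (1.2329, 1.1093, 0.9401)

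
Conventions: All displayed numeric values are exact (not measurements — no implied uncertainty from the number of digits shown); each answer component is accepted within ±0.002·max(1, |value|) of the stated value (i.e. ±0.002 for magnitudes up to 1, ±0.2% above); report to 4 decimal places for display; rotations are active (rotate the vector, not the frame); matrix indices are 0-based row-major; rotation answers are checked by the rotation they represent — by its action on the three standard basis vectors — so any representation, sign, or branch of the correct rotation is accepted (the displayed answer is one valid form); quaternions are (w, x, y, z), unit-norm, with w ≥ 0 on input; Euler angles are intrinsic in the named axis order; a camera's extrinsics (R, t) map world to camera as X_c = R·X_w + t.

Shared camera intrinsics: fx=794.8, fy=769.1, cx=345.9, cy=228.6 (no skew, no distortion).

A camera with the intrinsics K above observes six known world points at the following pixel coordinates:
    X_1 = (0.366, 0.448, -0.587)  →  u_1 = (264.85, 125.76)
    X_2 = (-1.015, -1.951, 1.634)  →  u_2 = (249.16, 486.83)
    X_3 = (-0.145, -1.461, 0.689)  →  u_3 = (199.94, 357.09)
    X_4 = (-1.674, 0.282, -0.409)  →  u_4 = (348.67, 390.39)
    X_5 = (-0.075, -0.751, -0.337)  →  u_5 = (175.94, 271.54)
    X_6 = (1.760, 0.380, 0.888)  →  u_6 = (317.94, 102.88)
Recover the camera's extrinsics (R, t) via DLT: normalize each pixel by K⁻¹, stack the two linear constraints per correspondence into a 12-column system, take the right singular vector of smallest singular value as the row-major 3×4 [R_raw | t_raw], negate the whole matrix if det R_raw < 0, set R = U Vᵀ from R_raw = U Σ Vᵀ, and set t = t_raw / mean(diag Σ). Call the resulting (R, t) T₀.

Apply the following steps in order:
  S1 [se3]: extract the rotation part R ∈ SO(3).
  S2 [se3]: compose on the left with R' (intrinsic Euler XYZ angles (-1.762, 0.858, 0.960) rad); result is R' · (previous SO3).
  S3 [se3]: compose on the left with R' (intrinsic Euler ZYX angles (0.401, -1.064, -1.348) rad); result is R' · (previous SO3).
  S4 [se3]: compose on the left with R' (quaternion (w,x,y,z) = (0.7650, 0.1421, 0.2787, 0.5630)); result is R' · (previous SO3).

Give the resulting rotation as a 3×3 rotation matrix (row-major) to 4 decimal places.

source (pnp_recover): camera pose = R=[-0.3040 0.7922 0.5292; -0.7606 -0.5363 0.3659; 0.5736 -0.2913 0.7656], t=(-0.5000, -0.0100, 5.9299)
after S1 (rot_of_se3): [-0.3040 0.7922 0.5292; -0.7606 -0.5363 0.3659; 0.5736 -0.2913 0.7656]
after S2 (compose_so3): [0.7275 0.3640 0.5816; 0.1652 -0.9157 0.3665; 0.6660 -0.1705 -0.7262]
after S3 (compose_so3): [0.0685 -0.3820 0.9216; 0.7742 -0.5623 -0.2906; 0.6292 0.7334 0.2572]
after S4 (compose_so3): [-0.2221 0.7894 0.5723; 0.3773 -0.4717 0.7970; 0.8991 0.3929 -0.1931]

rotation (matrix) = ((-0.2221, 0.7894, 0.5723), (0.3773, -0.4717, 0.7970), (0.8991, 0.3929, -0.1931))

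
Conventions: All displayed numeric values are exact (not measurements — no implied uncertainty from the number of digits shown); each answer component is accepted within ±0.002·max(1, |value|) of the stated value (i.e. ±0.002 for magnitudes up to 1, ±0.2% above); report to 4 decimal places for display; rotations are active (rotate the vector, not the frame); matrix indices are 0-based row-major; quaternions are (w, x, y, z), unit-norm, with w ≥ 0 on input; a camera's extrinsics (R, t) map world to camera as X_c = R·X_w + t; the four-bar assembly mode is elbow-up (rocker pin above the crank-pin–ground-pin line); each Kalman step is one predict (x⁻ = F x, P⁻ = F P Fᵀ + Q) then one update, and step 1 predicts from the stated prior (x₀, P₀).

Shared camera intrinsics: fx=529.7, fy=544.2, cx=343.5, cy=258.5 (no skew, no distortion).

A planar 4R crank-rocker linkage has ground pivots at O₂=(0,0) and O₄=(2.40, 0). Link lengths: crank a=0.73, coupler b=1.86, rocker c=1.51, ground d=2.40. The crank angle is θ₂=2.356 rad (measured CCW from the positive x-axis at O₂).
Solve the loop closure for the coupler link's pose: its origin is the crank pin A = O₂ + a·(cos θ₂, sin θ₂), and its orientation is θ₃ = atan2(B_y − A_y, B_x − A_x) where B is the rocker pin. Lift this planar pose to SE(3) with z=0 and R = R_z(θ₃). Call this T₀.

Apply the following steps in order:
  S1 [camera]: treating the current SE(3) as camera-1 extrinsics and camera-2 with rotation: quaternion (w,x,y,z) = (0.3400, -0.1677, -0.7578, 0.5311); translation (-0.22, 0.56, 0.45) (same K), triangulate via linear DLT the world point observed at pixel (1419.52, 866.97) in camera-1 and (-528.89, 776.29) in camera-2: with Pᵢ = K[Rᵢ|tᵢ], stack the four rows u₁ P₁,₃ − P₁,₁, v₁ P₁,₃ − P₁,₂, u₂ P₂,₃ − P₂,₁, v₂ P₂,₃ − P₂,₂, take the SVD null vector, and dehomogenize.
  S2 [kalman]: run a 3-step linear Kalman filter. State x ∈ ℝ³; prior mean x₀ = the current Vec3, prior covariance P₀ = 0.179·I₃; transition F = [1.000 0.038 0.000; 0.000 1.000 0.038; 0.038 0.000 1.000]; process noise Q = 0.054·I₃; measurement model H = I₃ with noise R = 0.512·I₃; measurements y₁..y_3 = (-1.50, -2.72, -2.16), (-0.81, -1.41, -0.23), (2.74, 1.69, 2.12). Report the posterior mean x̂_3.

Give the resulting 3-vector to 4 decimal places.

source (fourbar_fk): coupler pose = R=[0.9642 -0.2653 0.0000; 0.2653 0.9642 0.0000; 0.0000 0.0000 1.0000], t=(-0.5161, 0.5163, 0.0000)
after S1 (triangulate): (1.8511, -0.2784, 0.6609)
after S2 (kf_track): (0.9959, -0.3182, 0.5187)

result = (0.9959, -0.3182, 0.5187)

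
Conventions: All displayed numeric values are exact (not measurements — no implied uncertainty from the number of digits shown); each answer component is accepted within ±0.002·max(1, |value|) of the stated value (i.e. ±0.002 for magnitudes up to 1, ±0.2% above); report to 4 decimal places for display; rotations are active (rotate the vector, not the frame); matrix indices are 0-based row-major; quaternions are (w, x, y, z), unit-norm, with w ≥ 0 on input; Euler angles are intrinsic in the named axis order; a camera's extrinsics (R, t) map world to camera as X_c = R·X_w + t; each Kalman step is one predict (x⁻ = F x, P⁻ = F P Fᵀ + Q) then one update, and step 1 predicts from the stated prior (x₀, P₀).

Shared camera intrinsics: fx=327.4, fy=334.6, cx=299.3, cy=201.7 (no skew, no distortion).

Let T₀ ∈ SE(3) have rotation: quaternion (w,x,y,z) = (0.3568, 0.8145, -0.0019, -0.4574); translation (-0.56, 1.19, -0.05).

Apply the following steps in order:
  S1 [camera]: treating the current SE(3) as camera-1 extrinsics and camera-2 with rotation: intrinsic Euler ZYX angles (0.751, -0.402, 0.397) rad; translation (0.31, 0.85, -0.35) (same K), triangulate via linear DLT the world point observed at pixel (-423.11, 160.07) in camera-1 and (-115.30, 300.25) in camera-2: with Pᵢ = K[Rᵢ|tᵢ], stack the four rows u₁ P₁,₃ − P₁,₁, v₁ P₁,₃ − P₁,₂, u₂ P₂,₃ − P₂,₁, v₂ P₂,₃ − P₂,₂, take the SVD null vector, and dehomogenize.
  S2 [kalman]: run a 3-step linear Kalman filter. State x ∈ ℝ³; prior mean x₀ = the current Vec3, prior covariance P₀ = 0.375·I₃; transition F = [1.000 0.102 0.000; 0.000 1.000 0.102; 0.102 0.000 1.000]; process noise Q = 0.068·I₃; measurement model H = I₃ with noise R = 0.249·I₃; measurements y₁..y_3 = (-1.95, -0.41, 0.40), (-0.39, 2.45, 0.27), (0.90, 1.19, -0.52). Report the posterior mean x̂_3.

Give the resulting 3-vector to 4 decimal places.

result = (-0.0997, 1.2958, 0.0189)

after S1 (triangulate): (-0.8318, 1.0685, 1.3156)
after S2 (kf_track): (-0.0997, 1.2958, 0.0189)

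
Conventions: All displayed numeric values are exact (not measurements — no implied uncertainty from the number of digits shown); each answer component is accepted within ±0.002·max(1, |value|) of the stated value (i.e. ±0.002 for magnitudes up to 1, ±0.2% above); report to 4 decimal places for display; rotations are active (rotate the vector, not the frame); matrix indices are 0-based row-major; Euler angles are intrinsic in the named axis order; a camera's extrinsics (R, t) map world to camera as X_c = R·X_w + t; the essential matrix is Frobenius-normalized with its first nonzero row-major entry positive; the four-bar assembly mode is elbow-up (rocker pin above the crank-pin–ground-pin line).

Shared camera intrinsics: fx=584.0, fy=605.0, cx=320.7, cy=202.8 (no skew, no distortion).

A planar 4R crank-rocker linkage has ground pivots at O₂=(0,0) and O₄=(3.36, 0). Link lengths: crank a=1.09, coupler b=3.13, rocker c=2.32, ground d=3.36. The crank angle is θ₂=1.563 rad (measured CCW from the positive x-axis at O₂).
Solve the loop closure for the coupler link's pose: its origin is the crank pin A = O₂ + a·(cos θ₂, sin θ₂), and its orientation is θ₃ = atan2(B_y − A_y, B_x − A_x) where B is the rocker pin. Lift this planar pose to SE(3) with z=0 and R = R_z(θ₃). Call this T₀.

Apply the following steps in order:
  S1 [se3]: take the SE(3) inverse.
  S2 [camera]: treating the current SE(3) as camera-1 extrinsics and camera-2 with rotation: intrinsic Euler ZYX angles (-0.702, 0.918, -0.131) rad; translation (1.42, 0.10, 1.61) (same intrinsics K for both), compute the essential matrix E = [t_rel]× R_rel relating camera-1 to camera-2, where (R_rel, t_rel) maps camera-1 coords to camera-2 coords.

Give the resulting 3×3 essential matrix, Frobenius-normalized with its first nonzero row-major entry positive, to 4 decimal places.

matrix = [0.1774 0.2998 -0.3162; -0.6564 -0.0152 0.0482; 0.1925 -0.3923 0.3927]

source (fourbar_fk): coupler pose = R=[0.9256 -0.3786 0.0000; 0.3786 0.9256 0.0000; 0.0000 0.0000 1.0000], t=(0.0085, 1.0900, 0.0000)
after S1 (invert_se3): R=[0.9256 0.3786 0.0000; -0.3786 0.9256 0.0000; 0.0000 0.0000 1.0000], t=(-0.4205, -1.0056, 0.0000)
after S2 (essential): [0.1774 0.2998 -0.3162; -0.6564 -0.0152 0.0482; 0.1925 -0.3923 0.3927]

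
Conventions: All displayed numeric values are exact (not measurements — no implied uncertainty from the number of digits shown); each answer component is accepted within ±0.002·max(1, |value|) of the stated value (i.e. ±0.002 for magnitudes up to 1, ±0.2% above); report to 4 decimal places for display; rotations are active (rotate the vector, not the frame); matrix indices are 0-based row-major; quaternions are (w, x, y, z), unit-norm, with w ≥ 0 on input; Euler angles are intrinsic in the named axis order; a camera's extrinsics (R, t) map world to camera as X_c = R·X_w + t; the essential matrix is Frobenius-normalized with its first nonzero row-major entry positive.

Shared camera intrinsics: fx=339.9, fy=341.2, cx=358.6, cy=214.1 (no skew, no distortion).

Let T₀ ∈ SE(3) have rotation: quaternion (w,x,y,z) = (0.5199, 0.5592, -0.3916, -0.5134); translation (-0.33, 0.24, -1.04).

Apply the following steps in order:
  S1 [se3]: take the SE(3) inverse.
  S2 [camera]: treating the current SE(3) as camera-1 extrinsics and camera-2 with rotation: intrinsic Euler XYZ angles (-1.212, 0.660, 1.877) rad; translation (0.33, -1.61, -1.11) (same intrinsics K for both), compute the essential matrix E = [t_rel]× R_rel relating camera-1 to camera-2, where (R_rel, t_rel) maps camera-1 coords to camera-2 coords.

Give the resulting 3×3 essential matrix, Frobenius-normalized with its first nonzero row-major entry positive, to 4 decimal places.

matrix = [0.2998 0.1122 -0.6211; -0.2287 -0.1726 -0.0288; 0.4319 0.3721 0.3222]

after S1 (invert_se3): R=[0.1661 -0.9719 -0.1670; 0.0959 -0.1526 0.9836; -0.9814 -0.1794 0.0678], t=(0.1144, 1.0912, -0.2103)
after S2 (essential): [0.2998 0.1122 -0.6211; -0.2287 -0.1726 -0.0288; 0.4319 0.3721 0.3222]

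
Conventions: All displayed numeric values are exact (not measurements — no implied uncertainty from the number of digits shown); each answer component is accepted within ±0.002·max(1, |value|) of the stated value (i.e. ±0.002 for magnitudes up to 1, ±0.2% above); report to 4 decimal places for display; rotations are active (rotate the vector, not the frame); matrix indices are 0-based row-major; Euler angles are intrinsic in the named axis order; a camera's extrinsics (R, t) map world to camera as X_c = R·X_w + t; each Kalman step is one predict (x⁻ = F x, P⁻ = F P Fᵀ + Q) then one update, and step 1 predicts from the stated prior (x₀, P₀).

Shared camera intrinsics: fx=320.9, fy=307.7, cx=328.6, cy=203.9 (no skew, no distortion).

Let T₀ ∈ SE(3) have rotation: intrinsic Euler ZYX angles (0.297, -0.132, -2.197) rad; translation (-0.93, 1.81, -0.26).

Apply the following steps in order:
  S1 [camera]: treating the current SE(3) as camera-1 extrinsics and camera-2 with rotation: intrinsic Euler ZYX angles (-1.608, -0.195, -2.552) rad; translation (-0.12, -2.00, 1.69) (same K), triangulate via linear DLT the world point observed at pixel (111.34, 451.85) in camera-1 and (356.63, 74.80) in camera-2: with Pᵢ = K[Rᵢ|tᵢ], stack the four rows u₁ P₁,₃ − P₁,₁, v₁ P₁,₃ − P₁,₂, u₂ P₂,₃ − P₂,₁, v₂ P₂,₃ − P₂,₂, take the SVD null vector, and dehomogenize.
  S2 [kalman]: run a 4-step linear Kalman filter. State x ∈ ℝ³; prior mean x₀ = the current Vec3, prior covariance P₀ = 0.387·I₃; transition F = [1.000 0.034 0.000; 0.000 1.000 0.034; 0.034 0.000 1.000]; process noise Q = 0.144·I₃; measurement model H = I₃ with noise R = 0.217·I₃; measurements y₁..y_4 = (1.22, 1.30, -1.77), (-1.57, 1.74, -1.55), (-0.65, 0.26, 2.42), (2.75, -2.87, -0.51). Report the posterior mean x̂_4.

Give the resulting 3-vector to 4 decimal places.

result = (1.2417, -1.2570, -0.0107)

after S1 (triangulate): (-0.0932, -1.4737, -1.4448)
after S2 (kf_track): (1.2417, -1.2570, -0.0107)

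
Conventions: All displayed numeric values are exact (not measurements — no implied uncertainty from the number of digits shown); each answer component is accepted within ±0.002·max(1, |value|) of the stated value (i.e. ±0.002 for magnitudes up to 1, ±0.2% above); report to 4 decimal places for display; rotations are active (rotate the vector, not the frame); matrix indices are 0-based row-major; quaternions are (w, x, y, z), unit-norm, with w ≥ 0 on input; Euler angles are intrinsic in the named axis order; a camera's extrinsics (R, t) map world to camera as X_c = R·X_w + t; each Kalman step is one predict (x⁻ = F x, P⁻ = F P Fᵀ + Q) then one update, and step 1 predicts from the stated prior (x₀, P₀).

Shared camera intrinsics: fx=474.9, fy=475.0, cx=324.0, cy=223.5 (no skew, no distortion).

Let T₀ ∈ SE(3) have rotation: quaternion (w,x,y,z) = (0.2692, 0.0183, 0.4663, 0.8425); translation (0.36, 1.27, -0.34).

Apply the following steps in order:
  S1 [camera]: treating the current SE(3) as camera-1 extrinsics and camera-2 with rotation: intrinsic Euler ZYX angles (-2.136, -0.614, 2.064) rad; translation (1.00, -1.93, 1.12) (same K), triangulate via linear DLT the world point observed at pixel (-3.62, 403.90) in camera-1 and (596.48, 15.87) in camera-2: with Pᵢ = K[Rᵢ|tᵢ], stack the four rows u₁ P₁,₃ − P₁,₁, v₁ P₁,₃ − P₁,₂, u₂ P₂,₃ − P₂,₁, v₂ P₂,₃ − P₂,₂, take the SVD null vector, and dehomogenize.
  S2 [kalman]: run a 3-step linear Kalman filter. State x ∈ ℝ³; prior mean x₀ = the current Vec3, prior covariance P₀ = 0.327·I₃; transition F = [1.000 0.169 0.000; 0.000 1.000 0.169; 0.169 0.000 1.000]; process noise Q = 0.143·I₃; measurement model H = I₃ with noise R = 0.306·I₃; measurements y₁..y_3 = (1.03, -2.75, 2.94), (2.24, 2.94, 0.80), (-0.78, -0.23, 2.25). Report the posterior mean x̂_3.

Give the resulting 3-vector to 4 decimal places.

result = (0.4282, 0.5400, 1.8011)

after S1 (triangulate): (-0.0793, 1.4499, -0.5483)
after S2 (kf_track): (0.4282, 0.5400, 1.8011)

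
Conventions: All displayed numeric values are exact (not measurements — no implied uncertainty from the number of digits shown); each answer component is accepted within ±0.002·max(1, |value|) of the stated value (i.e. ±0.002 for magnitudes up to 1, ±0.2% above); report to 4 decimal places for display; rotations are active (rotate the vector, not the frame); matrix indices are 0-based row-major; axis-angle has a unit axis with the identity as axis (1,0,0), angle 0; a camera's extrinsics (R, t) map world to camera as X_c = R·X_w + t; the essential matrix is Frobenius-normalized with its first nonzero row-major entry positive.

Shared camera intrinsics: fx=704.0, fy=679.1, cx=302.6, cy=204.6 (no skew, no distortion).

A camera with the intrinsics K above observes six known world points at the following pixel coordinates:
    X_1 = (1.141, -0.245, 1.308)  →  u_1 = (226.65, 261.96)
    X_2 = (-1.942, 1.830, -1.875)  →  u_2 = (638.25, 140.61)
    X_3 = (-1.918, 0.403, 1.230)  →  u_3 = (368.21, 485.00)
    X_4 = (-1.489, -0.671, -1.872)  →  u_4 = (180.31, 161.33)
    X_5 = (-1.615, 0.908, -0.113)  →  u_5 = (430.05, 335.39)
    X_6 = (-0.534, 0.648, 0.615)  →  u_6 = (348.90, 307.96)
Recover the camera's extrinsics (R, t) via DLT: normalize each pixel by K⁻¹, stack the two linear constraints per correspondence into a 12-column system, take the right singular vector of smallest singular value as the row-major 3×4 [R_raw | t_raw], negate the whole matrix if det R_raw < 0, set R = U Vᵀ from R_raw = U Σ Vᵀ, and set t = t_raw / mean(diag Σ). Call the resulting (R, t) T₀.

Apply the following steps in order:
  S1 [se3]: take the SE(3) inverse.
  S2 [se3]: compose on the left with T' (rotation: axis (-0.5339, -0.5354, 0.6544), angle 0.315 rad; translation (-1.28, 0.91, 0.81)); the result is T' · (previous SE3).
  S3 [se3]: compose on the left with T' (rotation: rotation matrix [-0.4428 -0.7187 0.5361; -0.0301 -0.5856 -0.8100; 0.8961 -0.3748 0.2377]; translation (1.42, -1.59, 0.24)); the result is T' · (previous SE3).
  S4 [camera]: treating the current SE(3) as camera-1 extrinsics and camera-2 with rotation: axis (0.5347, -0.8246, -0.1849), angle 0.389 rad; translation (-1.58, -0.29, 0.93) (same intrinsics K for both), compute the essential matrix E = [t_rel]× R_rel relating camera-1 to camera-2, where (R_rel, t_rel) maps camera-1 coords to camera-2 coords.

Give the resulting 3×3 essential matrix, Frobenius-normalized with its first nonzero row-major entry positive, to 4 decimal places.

matrix = [0.3107 -0.4711 -0.1068; 0.2712 0.4320 0.3189; 0.5229 -0.0771 0.1700]

source (pnp_recover): camera pose = R=[-0.2417 0.9703 0.0119; -0.5886 -0.1564 0.7931; 0.7714 0.1847 0.6089], t=(-0.3500, 0.2600, 6.2304)
after S1 (invert_se3): R=[-0.2417 -0.5886 0.7714; 0.9703 -0.1564 0.1847; 0.0119 0.7931 0.6089], t=(-4.7378, -0.7706, -3.9958)
after S2 (compose_se3): R=[-0.4185 -0.6836 0.5980; 0.8856 -0.1610 0.4357; -0.2016 0.7119 0.6728], t=(-4.9743, -1.4528, -3.6371)
after S3 (compose_se3): R=[-0.5592 0.8000 -0.2173; -0.3428 -0.4618 -0.8181; -0.7549 -0.3830 0.5324], t=(2.7170, 2.3566, -4.5375)
after S4 (essential): [0.3107 -0.4711 -0.1068; 0.2712 0.4320 0.3189; 0.5229 -0.0771 0.1700]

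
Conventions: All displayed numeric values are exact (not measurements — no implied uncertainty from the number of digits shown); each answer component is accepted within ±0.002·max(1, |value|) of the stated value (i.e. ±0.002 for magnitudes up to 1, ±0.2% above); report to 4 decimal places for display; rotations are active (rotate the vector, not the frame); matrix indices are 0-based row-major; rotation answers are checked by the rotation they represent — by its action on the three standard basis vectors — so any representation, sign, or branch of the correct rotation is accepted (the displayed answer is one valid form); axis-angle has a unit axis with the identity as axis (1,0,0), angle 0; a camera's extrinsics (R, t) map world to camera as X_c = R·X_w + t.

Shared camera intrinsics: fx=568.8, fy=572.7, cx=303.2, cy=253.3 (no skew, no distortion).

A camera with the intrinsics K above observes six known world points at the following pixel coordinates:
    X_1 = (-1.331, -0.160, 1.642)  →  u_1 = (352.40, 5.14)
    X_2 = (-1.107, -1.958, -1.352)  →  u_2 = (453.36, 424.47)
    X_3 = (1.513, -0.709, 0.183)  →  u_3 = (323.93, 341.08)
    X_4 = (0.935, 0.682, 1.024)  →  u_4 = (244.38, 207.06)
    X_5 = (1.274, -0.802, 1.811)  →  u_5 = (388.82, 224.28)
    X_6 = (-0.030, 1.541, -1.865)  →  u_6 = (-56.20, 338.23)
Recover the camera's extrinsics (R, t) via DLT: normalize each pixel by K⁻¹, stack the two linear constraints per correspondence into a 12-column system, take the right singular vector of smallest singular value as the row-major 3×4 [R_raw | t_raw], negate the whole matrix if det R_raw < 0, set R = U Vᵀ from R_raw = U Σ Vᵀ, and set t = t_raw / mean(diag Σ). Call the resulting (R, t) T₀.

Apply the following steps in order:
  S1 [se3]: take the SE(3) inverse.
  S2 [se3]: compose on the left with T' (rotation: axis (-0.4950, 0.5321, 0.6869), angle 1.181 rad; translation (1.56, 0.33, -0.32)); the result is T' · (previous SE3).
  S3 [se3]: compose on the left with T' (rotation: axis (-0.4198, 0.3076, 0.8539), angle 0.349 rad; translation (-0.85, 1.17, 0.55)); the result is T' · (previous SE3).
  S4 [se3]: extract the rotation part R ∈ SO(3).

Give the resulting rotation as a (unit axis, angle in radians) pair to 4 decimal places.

source (pnp_recover): camera pose = R=[-0.0192 -0.9016 0.4322; 0.6160 -0.3512 -0.7051; 0.7875 0.2527 0.5621], t=(-0.4700, -0.1300, 4.8999)
after S1 (invert_se3): R=[-0.0192 0.6160 0.7875; -0.9016 -0.3512 0.2527; 0.4322 -0.7051 0.5621], t=(-3.7876, -1.7078, -2.6429)
after S2 (compose_se3): R=[0.8315 0.4097 0.3752; -0.2141 -0.3869 0.8969; 0.5127 -0.8261 -0.2340], t=(0.1656, -4.2158, 0.9602)
after S3 (compose_se3): R=[0.8972 0.4363 0.0681; 0.1156 -0.3810 0.9173; 0.4262 -0.8151 -0.3923], t=(0.6514, -2.6156, 2.0119)
after S4 (rot_of_se3): [0.8972 0.4363 0.0681; 0.1156 -0.3810 0.9173; 0.4262 -0.8151 -0.3923]

rotation (axis_angle) = ((-0.9636, -0.1992, -0.1784), 2.0242)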